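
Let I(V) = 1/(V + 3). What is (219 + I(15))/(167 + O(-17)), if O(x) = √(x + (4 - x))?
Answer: 3943/3042 ≈ 1.2962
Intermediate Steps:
O(x) = 2 (O(x) = √4 = 2)
I(V) = 1/(3 + V)
(219 + I(15))/(167 + O(-17)) = (219 + 1/(3 + 15))/(167 + 2) = (219 + 1/18)/169 = (219 + 1/18)*(1/169) = (3943/18)*(1/169) = 3943/3042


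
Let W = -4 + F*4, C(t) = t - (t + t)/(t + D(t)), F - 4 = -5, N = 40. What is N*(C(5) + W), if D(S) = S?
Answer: -160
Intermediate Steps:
F = -1 (F = 4 - 5 = -1)
C(t) = -1 + t (C(t) = t - (t + t)/(t + t) = t - 2*t/(2*t) = t - 2*t*1/(2*t) = t - 1*1 = t - 1 = -1 + t)
W = -8 (W = -4 - 1*4 = -4 - 4 = -8)
N*(C(5) + W) = 40*((-1 + 5) - 8) = 40*(4 - 8) = 40*(-4) = -160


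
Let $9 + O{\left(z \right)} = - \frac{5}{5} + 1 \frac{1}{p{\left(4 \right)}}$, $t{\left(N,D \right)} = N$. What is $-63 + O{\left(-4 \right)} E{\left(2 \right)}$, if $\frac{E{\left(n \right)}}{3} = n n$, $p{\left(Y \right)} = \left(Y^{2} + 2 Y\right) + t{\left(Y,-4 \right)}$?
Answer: $- \frac{1278}{7} \approx -182.57$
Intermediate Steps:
$p{\left(Y \right)} = Y^{2} + 3 Y$ ($p{\left(Y \right)} = \left(Y^{2} + 2 Y\right) + Y = Y^{2} + 3 Y$)
$E{\left(n \right)} = 3 n^{2}$ ($E{\left(n \right)} = 3 n n = 3 n^{2}$)
$O{\left(z \right)} = - \frac{279}{28}$ ($O{\left(z \right)} = -9 + \left(- \frac{5}{5} + 1 \frac{1}{4 \left(3 + 4\right)}\right) = -9 + \left(\left(-5\right) \frac{1}{5} + 1 \frac{1}{4 \cdot 7}\right) = -9 - \left(1 - \frac{1}{28}\right) = -9 + \left(-1 + 1 \cdot \frac{1}{28}\right) = -9 + \left(-1 + \frac{1}{28}\right) = -9 - \frac{27}{28} = - \frac{279}{28}$)
$-63 + O{\left(-4 \right)} E{\left(2 \right)} = -63 - \frac{279 \cdot 3 \cdot 2^{2}}{28} = -63 - \frac{279 \cdot 3 \cdot 4}{28} = -63 - \frac{837}{7} = - \frac{1278}{7}$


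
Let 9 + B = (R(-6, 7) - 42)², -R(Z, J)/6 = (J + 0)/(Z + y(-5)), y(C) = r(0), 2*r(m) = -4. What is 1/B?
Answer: 16/21465 ≈ 0.00074540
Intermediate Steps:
r(m) = -2 (r(m) = (½)*(-4) = -2)
y(C) = -2
R(Z, J) = -6*J/(-2 + Z) (R(Z, J) = -6*(J + 0)/(Z - 2) = -6*J/(-2 + Z))
B = 21465/16 (B = -9 + (-6*7/(-2 - 6) - 42)² = -9 + (-6*7/(-8) - 42)² = -9 + (-6*7*(-⅛) - 42)² = -9 + (21/4 - 42)² = -9 + (-147/4)² = -9 + 21609/16 = 21465/16 ≈ 1341.6)
1/B = 1/(21465/16) = 16/21465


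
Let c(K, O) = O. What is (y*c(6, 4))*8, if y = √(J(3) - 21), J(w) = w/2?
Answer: 16*I*√78 ≈ 141.31*I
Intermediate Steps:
J(w) = w/2 (J(w) = w*(½) = w/2)
y = I*√78/2 (y = √((½)*3 - 21) = √(3/2 - 21) = √(-39/2) = I*√78/2 ≈ 4.4159*I)
(y*c(6, 4))*8 = ((I*√78/2)*4)*8 = (2*I*√78)*8 = 16*I*√78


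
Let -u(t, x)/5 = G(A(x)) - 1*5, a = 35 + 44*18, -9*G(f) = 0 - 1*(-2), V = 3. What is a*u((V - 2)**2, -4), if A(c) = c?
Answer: 194345/9 ≈ 21594.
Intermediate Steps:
G(f) = -2/9 (G(f) = -(0 - 1*(-2))/9 = -(0 + 2)/9 = -1/9*2 = -2/9)
a = 827 (a = 35 + 792 = 827)
u(t, x) = 235/9 (u(t, x) = -5*(-2/9 - 1*5) = -5*(-2/9 - 5) = -5*(-47/9) = 235/9)
a*u((V - 2)**2, -4) = 827*(235/9) = 194345/9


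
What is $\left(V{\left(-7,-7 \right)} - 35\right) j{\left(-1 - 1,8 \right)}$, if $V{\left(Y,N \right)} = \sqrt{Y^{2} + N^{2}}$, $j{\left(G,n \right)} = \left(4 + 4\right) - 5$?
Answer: $-105 + 21 \sqrt{2} \approx -75.302$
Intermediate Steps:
$j{\left(G,n \right)} = 3$ ($j{\left(G,n \right)} = 8 - 5 = 3$)
$V{\left(Y,N \right)} = \sqrt{N^{2} + Y^{2}}$
$\left(V{\left(-7,-7 \right)} - 35\right) j{\left(-1 - 1,8 \right)} = \left(\sqrt{\left(-7\right)^{2} + \left(-7\right)^{2}} - 35\right) 3 = \left(\sqrt{49 + 49} - 35\right) 3 = \left(\sqrt{98} - 35\right) 3 = \left(7 \sqrt{2} - 35\right) 3 = \left(-35 + 7 \sqrt{2}\right) 3 = -105 + 21 \sqrt{2}$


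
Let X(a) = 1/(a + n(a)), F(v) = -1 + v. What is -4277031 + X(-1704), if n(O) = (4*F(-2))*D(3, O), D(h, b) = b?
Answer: -80168669063/18744 ≈ -4.2770e+6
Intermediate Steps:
n(O) = -12*O (n(O) = (4*(-1 - 2))*O = (4*(-3))*O = -12*O)
X(a) = -1/(11*a) (X(a) = 1/(a - 12*a) = 1/(-11*a) = -1/(11*a))
-4277031 + X(-1704) = -4277031 - 1/11/(-1704) = -4277031 - 1/11*(-1/1704) = -4277031 + 1/18744 = -80168669063/18744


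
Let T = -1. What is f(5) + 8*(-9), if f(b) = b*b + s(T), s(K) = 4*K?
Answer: -51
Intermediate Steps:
f(b) = -4 + b**2 (f(b) = b*b + 4*(-1) = b**2 - 4 = -4 + b**2)
f(5) + 8*(-9) = (-4 + 5**2) + 8*(-9) = (-4 + 25) - 72 = 21 - 72 = -51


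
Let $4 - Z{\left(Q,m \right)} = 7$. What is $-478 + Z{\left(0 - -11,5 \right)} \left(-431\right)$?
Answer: $815$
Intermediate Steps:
$Z{\left(Q,m \right)} = -3$ ($Z{\left(Q,m \right)} = 4 - 7 = -3$)
$-478 + Z{\left(0 - -11,5 \right)} \left(-431\right) = -478 - -1293 = -478 + 1293 = 815$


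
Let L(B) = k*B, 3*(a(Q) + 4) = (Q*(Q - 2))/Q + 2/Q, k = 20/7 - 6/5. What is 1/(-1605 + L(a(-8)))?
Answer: -210/339631 ≈ -0.00061832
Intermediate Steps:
k = 58/35 (k = 20*(⅐) - 6*⅕ = 20/7 - 6/5 = 58/35 ≈ 1.6571)
a(Q) = -14/3 + Q/3 + 2/(3*Q) (a(Q) = -4 + ((Q*(Q - 2))/Q + 2/Q)/3 = -4 + ((Q*(-2 + Q))/Q + 2/Q)/3 = -4 + ((-2 + Q) + 2/Q)/3 = -4 + (-2 + Q + 2/Q)/3 = -4 + (-⅔ + Q/3 + 2/(3*Q)) = -14/3 + Q/3 + 2/(3*Q))
L(B) = 58*B/35
1/(-1605 + L(a(-8))) = 1/(-1605 + 58*((⅓)*(2 - 8*(-14 - 8))/(-8))/35) = 1/(-1605 + 58*((⅓)*(-⅛)*(2 - 8*(-22)))/35) = 1/(-1605 + 58*((⅓)*(-⅛)*(2 + 176))/35) = 1/(-1605 + 58*((⅓)*(-⅛)*178)/35) = 1/(-1605 + (58/35)*(-89/12)) = 1/(-1605 - 2581/210) = 1/(-339631/210) = -210/339631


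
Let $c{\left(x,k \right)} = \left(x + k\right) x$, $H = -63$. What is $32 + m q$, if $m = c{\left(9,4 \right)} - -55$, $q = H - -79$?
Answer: $2784$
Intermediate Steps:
$q = 16$ ($q = -63 - -79 = -63 + 79 = 16$)
$c{\left(x,k \right)} = x \left(k + x\right)$ ($c{\left(x,k \right)} = \left(k + x\right) x = x \left(k + x\right)$)
$m = 172$ ($m = 9 \left(4 + 9\right) - -55 = 9 \cdot 13 + 55 = 117 + 55 = 172$)
$32 + m q = 32 + 172 \cdot 16 = 32 + 2752 = 2784$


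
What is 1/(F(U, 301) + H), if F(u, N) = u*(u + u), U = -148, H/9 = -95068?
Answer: -1/811804 ≈ -1.2318e-6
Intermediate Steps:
H = -855612 (H = 9*(-95068) = -855612)
F(u, N) = 2*u² (F(u, N) = u*(2*u) = 2*u²)
1/(F(U, 301) + H) = 1/(2*(-148)² - 855612) = 1/(2*21904 - 855612) = 1/(43808 - 855612) = 1/(-811804) = -1/811804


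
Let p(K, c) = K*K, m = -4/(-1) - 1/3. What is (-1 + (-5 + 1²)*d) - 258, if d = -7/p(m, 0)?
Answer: -31087/121 ≈ -256.92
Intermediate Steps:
m = 11/3 (m = -4*(-1) - 1*⅓ = 4 - ⅓ = 11/3 ≈ 3.6667)
p(K, c) = K²
d = -63/121 (d = -7/((11/3)²) = -7/121/9 = -7*9/121 = -63/121 ≈ -0.52066)
(-1 + (-5 + 1²)*d) - 258 = (-1 + (-5 + 1²)*(-63/121)) - 258 = (-1 + (-5 + 1)*(-63/121)) - 258 = (-1 - 4*(-63/121)) - 258 = (-1 + 252/121) - 258 = 131/121 - 258 = -31087/121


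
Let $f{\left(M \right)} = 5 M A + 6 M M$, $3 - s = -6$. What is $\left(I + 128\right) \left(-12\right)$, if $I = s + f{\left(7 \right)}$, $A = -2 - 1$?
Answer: $-3912$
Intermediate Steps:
$s = 9$ ($s = 3 - -6 = 3 + 6 = 9$)
$A = -3$ ($A = -2 - 1 = -3$)
$f{\left(M \right)} = - 15 M + 6 M^{2}$ ($f{\left(M \right)} = 5 M \left(-3\right) + 6 M M = - 15 M + 6 M^{2}$)
$I = 198$ ($I = 9 + 3 \cdot 7 \left(-5 + 2 \cdot 7\right) = 9 + 3 \cdot 7 \left(-5 + 14\right) = 9 + 3 \cdot 7 \cdot 9 = 9 + 189 = 198$)
$\left(I + 128\right) \left(-12\right) = \left(198 + 128\right) \left(-12\right) = 326 \left(-12\right) = -3912$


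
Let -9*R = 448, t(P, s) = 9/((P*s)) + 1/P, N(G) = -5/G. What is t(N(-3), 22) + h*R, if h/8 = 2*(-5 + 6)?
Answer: -787643/990 ≈ -795.60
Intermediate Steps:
t(P, s) = 1/P + 9/(P*s) (t(P, s) = 9*(1/(P*s)) + 1/P = 9/(P*s) + 1/P = 1/P + 9/(P*s))
h = 16 (h = 8*(2*(-5 + 6)) = 8*(2*1) = 8*2 = 16)
R = -448/9 (R = -⅑*448 = -448/9 ≈ -49.778)
t(N(-3), 22) + h*R = (9 + 22)/(-5/(-3)*22) + 16*(-448/9) = (1/22)*31/(-5*(-⅓)) - 7168/9 = (1/22)*31/(5/3) - 7168/9 = (⅗)*(1/22)*31 - 7168/9 = 93/110 - 7168/9 = -787643/990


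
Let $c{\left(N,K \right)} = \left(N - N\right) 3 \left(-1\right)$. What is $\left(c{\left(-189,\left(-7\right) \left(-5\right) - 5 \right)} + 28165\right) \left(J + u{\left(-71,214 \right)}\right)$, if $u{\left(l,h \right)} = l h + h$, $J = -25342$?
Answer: $-1135669130$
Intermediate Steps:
$u{\left(l,h \right)} = h + h l$ ($u{\left(l,h \right)} = h l + h = h + h l$)
$c{\left(N,K \right)} = 0$ ($c{\left(N,K \right)} = 0 \cdot 3 \left(-1\right) = 0 \left(-1\right) = 0$)
$\left(c{\left(-189,\left(-7\right) \left(-5\right) - 5 \right)} + 28165\right) \left(J + u{\left(-71,214 \right)}\right) = \left(0 + 28165\right) \left(-25342 + 214 \left(1 - 71\right)\right) = 28165 \left(-25342 + 214 \left(-70\right)\right) = 28165 \left(-25342 - 14980\right) = 28165 \left(-40322\right) = -1135669130$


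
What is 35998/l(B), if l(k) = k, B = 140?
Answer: 17999/70 ≈ 257.13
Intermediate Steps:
35998/l(B) = 35998/140 = 35998*(1/140) = 17999/70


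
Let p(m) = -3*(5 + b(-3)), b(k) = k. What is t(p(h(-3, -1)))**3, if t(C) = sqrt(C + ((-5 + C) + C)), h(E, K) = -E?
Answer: -23*I*sqrt(23) ≈ -110.3*I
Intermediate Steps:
p(m) = -6 (p(m) = -3*(5 - 3) = -3*2 = -6)
t(C) = sqrt(-5 + 3*C) (t(C) = sqrt(C + (-5 + 2*C)) = sqrt(-5 + 3*C))
t(p(h(-3, -1)))**3 = (sqrt(-5 + 3*(-6)))**3 = (sqrt(-5 - 18))**3 = (sqrt(-23))**3 = (I*sqrt(23))**3 = -23*I*sqrt(23)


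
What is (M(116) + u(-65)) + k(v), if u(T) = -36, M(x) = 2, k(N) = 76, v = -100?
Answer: 42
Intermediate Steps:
(M(116) + u(-65)) + k(v) = (2 - 36) + 76 = -34 + 76 = 42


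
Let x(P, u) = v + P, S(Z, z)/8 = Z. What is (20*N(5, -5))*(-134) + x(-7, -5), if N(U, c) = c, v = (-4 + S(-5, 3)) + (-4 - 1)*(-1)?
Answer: 13354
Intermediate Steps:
S(Z, z) = 8*Z
v = -39 (v = (-4 + 8*(-5)) + (-4 - 1)*(-1) = (-4 - 40) - 5*(-1) = -44 + 5 = -39)
x(P, u) = -39 + P
(20*N(5, -5))*(-134) + x(-7, -5) = (20*(-5))*(-134) + (-39 - 7) = -100*(-134) - 46 = 13400 - 46 = 13354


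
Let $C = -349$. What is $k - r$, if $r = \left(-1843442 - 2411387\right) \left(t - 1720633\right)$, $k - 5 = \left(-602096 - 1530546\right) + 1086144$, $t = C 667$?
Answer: $-8311452092357$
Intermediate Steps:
$t = -232783$ ($t = \left(-349\right) 667 = -232783$)
$k = -1046493$ ($k = 5 + \left(\left(-602096 - 1530546\right) + 1086144\right) = 5 + \left(-2132642 + 1086144\right) = 5 - 1046498 = -1046493$)
$r = 8311451045864$ ($r = \left(-1843442 - 2411387\right) \left(-232783 - 1720633\right) = \left(-4254829\right) \left(-1953416\right) = 8311451045864$)
$k - r = -1046493 - 8311451045864 = -8311452092357$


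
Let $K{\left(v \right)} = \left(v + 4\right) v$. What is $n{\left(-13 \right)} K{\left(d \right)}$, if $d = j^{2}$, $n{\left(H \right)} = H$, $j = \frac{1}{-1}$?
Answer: $-65$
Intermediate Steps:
$j = -1$
$d = 1$ ($d = \left(-1\right)^{2} = 1$)
$K{\left(v \right)} = v \left(4 + v\right)$ ($K{\left(v \right)} = \left(4 + v\right) v = v \left(4 + v\right)$)
$n{\left(-13 \right)} K{\left(d \right)} = - 13 \cdot 1 \left(4 + 1\right) = - 13 \cdot 1 \cdot 5 = \left(-13\right) 5 = -65$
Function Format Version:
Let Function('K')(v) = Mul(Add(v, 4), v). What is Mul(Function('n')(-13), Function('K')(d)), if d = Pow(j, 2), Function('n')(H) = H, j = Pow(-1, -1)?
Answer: -65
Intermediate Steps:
j = -1
d = 1 (d = Pow(-1, 2) = 1)
Function('K')(v) = Mul(v, Add(4, v)) (Function('K')(v) = Mul(Add(4, v), v) = Mul(v, Add(4, v)))
Mul(Function('n')(-13), Function('K')(d)) = Mul(-13, Mul(1, Add(4, 1))) = Mul(-13, Mul(1, 5)) = Mul(-13, 5) = -65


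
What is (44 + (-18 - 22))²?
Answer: 16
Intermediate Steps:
(44 + (-18 - 22))² = (44 - 40)² = 4² = 16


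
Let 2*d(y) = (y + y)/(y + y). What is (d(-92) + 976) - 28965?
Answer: -55977/2 ≈ -27989.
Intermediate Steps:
d(y) = ½ (d(y) = ((y + y)/(y + y))/2 = ((2*y)/((2*y)))/2 = ((2*y)*(1/(2*y)))/2 = (½)*1 = ½)
(d(-92) + 976) - 28965 = (½ + 976) - 28965 = 1953/2 - 28965 = -55977/2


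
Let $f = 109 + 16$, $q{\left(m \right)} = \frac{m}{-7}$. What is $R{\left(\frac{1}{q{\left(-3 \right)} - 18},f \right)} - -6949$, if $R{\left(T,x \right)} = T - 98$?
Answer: $\frac{842666}{123} \approx 6850.9$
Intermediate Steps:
$q{\left(m \right)} = - \frac{m}{7}$ ($q{\left(m \right)} = m \left(- \frac{1}{7}\right) = - \frac{m}{7}$)
$f = 125$
$R{\left(T,x \right)} = -98 + T$
$R{\left(\frac{1}{q{\left(-3 \right)} - 18},f \right)} - -6949 = \left(-98 + \frac{1}{\left(- \frac{1}{7}\right) \left(-3\right) - 18}\right) - -6949 = \left(-98 + \frac{1}{\frac{3}{7} - 18}\right) + 6949 = \left(-98 + \frac{1}{- \frac{123}{7}}\right) + 6949 = \left(-98 - \frac{7}{123}\right) + 6949 = - \frac{12061}{123} + 6949 = \frac{842666}{123}$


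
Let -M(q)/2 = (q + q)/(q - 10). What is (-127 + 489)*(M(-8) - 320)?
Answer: -1048352/9 ≈ -1.1648e+5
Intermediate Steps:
M(q) = -4*q/(-10 + q) (M(q) = -2*(q + q)/(q - 10) = -2*2*q/(-10 + q) = -4*q/(-10 + q))
(-127 + 489)*(M(-8) - 320) = (-127 + 489)*(-4*(-8)/(-10 - 8) - 320) = 362*(-4*(-8)/(-18) - 320) = 362*(-4*(-8)*(-1/18) - 320) = 362*(-16/9 - 320) = 362*(-2896/9) = -1048352/9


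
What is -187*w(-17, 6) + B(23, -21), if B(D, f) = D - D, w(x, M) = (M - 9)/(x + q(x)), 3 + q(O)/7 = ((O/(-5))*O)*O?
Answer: 2805/34201 ≈ 0.082015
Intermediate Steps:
q(O) = -21 - 7*O³/5 (q(O) = -21 + 7*(((O/(-5))*O)*O) = -21 + 7*(((O*(-⅕))*O)*O) = -21 + 7*(((-O/5)*O)*O) = -21 + 7*((-O²/5)*O) = -21 + 7*(-O³/5) = -21 - 7*O³/5)
w(x, M) = (-9 + M)/(-21 + x - 7*x³/5) (w(x, M) = (M - 9)/(x + (-21 - 7*x³/5)) = (-9 + M)/(-21 + x - 7*x³/5))
B(D, f) = 0
-187*w(-17, 6) + B(23, -21) = -935*(9 - 1*6)/(105 - 5*(-17) + 7*(-17)³) + 0 = -935*(9 - 6)/(105 + 85 + 7*(-4913)) + 0 = -935*3/(105 + 85 - 34391) + 0 = -935*3/(-34201) + 0 = -935*(-1)*3/34201 + 0 = -187*(-15/34201) + 0 = 2805/34201 + 0 = 2805/34201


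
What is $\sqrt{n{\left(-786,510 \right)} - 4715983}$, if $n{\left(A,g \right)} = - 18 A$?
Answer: $i \sqrt{4701835} \approx 2168.4 i$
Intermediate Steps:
$\sqrt{n{\left(-786,510 \right)} - 4715983} = \sqrt{\left(-18\right) \left(-786\right) - 4715983} = \sqrt{14148 - 4715983} = \sqrt{-4701835} = i \sqrt{4701835}$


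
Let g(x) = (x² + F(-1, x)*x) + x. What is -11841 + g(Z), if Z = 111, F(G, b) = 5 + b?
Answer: 13467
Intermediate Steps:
g(x) = x + x² + x*(5 + x) (g(x) = (x² + (5 + x)*x) + x = (x² + x*(5 + x)) + x = x + x² + x*(5 + x))
-11841 + g(Z) = -11841 + 2*111*(3 + 111) = -11841 + 2*111*114 = -11841 + 25308 = 13467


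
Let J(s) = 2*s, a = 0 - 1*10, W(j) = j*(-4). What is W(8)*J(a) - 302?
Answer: 338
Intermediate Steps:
W(j) = -4*j
a = -10 (a = 0 - 10 = -10)
W(8)*J(a) - 302 = (-4*8)*(2*(-10)) - 302 = -32*(-20) - 302 = 640 - 302 = 338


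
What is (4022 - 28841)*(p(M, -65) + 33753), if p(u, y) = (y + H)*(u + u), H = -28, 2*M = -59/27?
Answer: -2528278438/3 ≈ -8.4276e+8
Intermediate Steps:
M = -59/54 (M = (-59/27)/2 = (-59*1/27)/2 = (½)*(-59/27) = -59/54 ≈ -1.0926)
p(u, y) = 2*u*(-28 + y) (p(u, y) = (y - 28)*(u + u) = (-28 + y)*(2*u) = 2*u*(-28 + y))
(4022 - 28841)*(p(M, -65) + 33753) = (4022 - 28841)*(2*(-59/54)*(-28 - 65) + 33753) = -24819*(2*(-59/54)*(-93) + 33753) = -24819*(1829/9 + 33753) = -24819*305606/9 = -2528278438/3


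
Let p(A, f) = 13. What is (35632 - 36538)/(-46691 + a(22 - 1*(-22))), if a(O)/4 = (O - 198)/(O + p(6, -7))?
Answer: 51642/2662003 ≈ 0.019400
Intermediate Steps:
a(O) = 4*(-198 + O)/(13 + O) (a(O) = 4*((O - 198)/(O + 13)) = 4*((-198 + O)/(13 + O)) = 4*(-198 + O)/(13 + O))
(35632 - 36538)/(-46691 + a(22 - 1*(-22))) = (35632 - 36538)/(-46691 + 4*(-198 + (22 - 1*(-22)))/(13 + (22 - 1*(-22)))) = -906/(-46691 + 4*(-198 + (22 + 22))/(13 + (22 + 22))) = -906/(-46691 + 4*(-198 + 44)/(13 + 44)) = -906/(-46691 + 4*(-154)/57) = -906/(-46691 + 4*(1/57)*(-154)) = -906/(-46691 - 616/57) = -906/(-2662003/57) = -906*(-57/2662003) = 51642/2662003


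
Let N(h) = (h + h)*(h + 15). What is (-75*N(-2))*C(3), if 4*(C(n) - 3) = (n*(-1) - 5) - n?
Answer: 975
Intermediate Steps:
N(h) = 2*h*(15 + h) (N(h) = (2*h)*(15 + h) = 2*h*(15 + h))
C(n) = 7/4 - n/2 (C(n) = 3 + ((n*(-1) - 5) - n)/4 = 3 + ((-n - 5) - n)/4 = 3 + ((-5 - n) - n)/4 = 3 + (-5 - 2*n)/4 = 3 + (-5/4 - n/2) = 7/4 - n/2)
(-75*N(-2))*C(3) = (-150*(-2)*(15 - 2))*(7/4 - ½*3) = (-150*(-2)*13)*(7/4 - 3/2) = -75*(-52)*(¼) = 3900*(¼) = 975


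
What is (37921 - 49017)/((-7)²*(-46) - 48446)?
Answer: 2774/12675 ≈ 0.21886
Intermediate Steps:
(37921 - 49017)/((-7)²*(-46) - 48446) = -11096/(49*(-46) - 48446) = -11096/(-2254 - 48446) = -11096/(-50700) = -11096*(-1/50700) = 2774/12675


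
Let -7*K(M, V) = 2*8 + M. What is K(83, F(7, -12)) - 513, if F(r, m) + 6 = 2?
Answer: -3690/7 ≈ -527.14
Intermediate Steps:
F(r, m) = -4 (F(r, m) = -6 + 2 = -4)
K(M, V) = -16/7 - M/7 (K(M, V) = -(2*8 + M)/7 = -(16 + M)/7 = -16/7 - M/7)
K(83, F(7, -12)) - 513 = (-16/7 - ⅐*83) - 513 = (-16/7 - 83/7) - 513 = -99/7 - 513 = -3690/7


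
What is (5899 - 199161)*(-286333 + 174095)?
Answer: 21691340356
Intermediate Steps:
(5899 - 199161)*(-286333 + 174095) = -193262*(-112238) = 21691340356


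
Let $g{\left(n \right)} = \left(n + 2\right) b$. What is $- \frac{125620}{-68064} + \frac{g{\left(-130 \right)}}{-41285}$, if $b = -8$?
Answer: $\frac{1279131041}{702505560} \approx 1.8208$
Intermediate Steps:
$g{\left(n \right)} = -16 - 8 n$ ($g{\left(n \right)} = \left(n + 2\right) \left(-8\right) = \left(2 + n\right) \left(-8\right) = -16 - 8 n$)
$- \frac{125620}{-68064} + \frac{g{\left(-130 \right)}}{-41285} = - \frac{125620}{-68064} + \frac{-16 - -1040}{-41285} = \left(-125620\right) \left(- \frac{1}{68064}\right) + \left(-16 + 1040\right) \left(- \frac{1}{41285}\right) = \frac{31405}{17016} + 1024 \left(- \frac{1}{41285}\right) = \frac{31405}{17016} - \frac{1024}{41285} = \frac{1279131041}{702505560}$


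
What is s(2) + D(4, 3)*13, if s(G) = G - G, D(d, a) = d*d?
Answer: 208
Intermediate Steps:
D(d, a) = d**2
s(G) = 0
s(2) + D(4, 3)*13 = 0 + 4**2*13 = 0 + 16*13 = 0 + 208 = 208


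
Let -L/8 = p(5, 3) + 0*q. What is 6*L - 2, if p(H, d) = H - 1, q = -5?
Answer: -194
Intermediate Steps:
p(H, d) = -1 + H
L = -32 (L = -8*((-1 + 5) + 0*(-5)) = -8*(4 + 0) = -8*4 = -32)
6*L - 2 = 6*(-32) - 2 = -192 - 2 = -194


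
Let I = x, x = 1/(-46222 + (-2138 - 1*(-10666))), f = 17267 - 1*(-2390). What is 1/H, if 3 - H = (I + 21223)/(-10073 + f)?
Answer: 361259296/283798127 ≈ 1.2729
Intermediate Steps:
f = 19657 (f = 17267 + 2390 = 19657)
x = -1/37694 (x = 1/(-46222 + (-2138 + 10666)) = 1/(-46222 + 8528) = 1/(-37694) = -1/37694 ≈ -2.6529e-5)
I = -1/37694 ≈ -2.6529e-5
H = 283798127/361259296 (H = 3 - (-1/37694 + 21223)/(-10073 + 19657) = 3 - 799979761/(37694*9584) = 3 - 1*799979761/361259296 = 3 - 799979761/361259296 = 283798127/361259296 ≈ 0.78558)
1/H = 1/(283798127/361259296) = 361259296/283798127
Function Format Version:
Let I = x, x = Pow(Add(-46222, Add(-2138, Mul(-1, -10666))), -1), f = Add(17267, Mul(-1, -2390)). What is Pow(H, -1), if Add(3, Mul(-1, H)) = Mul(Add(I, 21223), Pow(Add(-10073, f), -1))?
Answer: Rational(361259296, 283798127) ≈ 1.2729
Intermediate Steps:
f = 19657 (f = Add(17267, 2390) = 19657)
x = Rational(-1, 37694) (x = Pow(Add(-46222, Add(-2138, 10666)), -1) = Pow(Add(-46222, 8528), -1) = Pow(-37694, -1) = Rational(-1, 37694) ≈ -2.6529e-5)
I = Rational(-1, 37694) ≈ -2.6529e-5
H = Rational(283798127, 361259296) (H = Add(3, Mul(-1, Mul(Add(Rational(-1, 37694), 21223), Pow(Add(-10073, 19657), -1)))) = Add(3, Mul(-1, Mul(Rational(799979761, 37694), Pow(9584, -1)))) = Add(3, Mul(-1, Mul(Rational(799979761, 37694), Rational(1, 9584)))) = Add(3, Mul(-1, Rational(799979761, 361259296))) = Add(3, Rational(-799979761, 361259296)) = Rational(283798127, 361259296) ≈ 0.78558)
Pow(H, -1) = Pow(Rational(283798127, 361259296), -1) = Rational(361259296, 283798127)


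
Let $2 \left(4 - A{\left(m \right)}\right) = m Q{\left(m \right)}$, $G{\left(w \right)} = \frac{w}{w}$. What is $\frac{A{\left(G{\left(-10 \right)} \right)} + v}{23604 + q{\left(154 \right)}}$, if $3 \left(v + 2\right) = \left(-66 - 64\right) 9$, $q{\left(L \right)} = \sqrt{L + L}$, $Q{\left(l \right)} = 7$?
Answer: $- \frac{660069}{39796322} + \frac{783 \sqrt{77}}{557148508} \approx -0.016574$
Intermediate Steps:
$q{\left(L \right)} = \sqrt{2} \sqrt{L}$ ($q{\left(L \right)} = \sqrt{2 L} = \sqrt{2} \sqrt{L}$)
$G{\left(w \right)} = 1$
$A{\left(m \right)} = 4 - \frac{7 m}{2}$ ($A{\left(m \right)} = 4 - \frac{m 7}{2} = 4 - \frac{7 m}{2}$)
$v = -392$ ($v = -2 + \frac{\left(-66 - 64\right) 9}{3} = -2 + \frac{\left(-130\right) 9}{3} = -2 + \frac{1}{3} \left(-1170\right) = -2 - 390 = -392$)
$\frac{A{\left(G{\left(-10 \right)} \right)} + v}{23604 + q{\left(154 \right)}} = \frac{\left(4 - \frac{7}{2}\right) - 392}{23604 + \sqrt{2} \sqrt{154}} = \frac{\left(4 - \frac{7}{2}\right) - 392}{23604 + 2 \sqrt{77}} = \frac{\frac{1}{2} - 392}{23604 + 2 \sqrt{77}} = - \frac{783}{2 \left(23604 + 2 \sqrt{77}\right)}$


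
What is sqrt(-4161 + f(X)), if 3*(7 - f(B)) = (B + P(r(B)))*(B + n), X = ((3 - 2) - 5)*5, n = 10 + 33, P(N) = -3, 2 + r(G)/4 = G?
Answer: I*sqrt(35799)/3 ≈ 63.069*I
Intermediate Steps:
r(G) = -8 + 4*G
n = 43
X = -20 (X = (1 - 5)*5 = -4*5 = -20)
f(B) = 7 - (-3 + B)*(43 + B)/3 (f(B) = 7 - (B - 3)*(B + 43)/3 = 7 - (-3 + B)*(43 + B)/3)
sqrt(-4161 + f(X)) = sqrt(-4161 + (50 - 40/3*(-20) - 1/3*(-20)**2)) = sqrt(-4161 + (50 + 800/3 - 1/3*400)) = sqrt(-4161 + (50 + 800/3 - 400/3)) = sqrt(-4161 + 550/3) = sqrt(-11933/3) = I*sqrt(35799)/3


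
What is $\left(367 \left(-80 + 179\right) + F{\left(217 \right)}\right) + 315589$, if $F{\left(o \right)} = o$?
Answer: $352139$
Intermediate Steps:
$\left(367 \left(-80 + 179\right) + F{\left(217 \right)}\right) + 315589 = \left(367 \left(-80 + 179\right) + 217\right) + 315589 = \left(367 \cdot 99 + 217\right) + 315589 = \left(36333 + 217\right) + 315589 = 36550 + 315589 = 352139$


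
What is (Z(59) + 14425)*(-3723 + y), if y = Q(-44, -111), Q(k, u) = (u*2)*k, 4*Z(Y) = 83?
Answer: 349298235/4 ≈ 8.7325e+7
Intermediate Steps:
Z(Y) = 83/4 (Z(Y) = (¼)*83 = 83/4)
Q(k, u) = 2*k*u (Q(k, u) = (2*u)*k = 2*k*u)
y = 9768 (y = 2*(-44)*(-111) = 9768)
(Z(59) + 14425)*(-3723 + y) = (83/4 + 14425)*(-3723 + 9768) = (57783/4)*6045 = 349298235/4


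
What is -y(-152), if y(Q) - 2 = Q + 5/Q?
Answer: 22805/152 ≈ 150.03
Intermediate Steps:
y(Q) = 2 + Q + 5/Q (y(Q) = 2 + (Q + 5/Q) = 2 + Q + 5/Q)
-y(-152) = -(2 - 152 + 5/(-152)) = -(2 - 152 + 5*(-1/152)) = -(2 - 152 - 5/152) = -1*(-22805/152) = 22805/152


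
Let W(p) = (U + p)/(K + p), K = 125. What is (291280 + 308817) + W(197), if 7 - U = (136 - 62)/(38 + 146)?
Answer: 17777292259/29624 ≈ 6.0010e+5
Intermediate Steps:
U = 607/92 (U = 7 - (136 - 62)/(38 + 146) = 7 - 74/184 = 7 - 1*37/92 = 7 - 37/92 = 607/92 ≈ 6.5978)
W(p) = (607/92 + p)/(125 + p)
(291280 + 308817) + W(197) = (291280 + 308817) + (607/92 + 197)/(125 + 197) = 600097 + (18731/92)/322 = 600097 + (1/322)*(18731/92) = 600097 + 18731/29624 = 17777292259/29624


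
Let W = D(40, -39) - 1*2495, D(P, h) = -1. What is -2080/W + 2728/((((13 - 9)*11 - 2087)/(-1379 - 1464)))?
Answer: 15514813/4086 ≈ 3797.1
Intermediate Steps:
W = -2496 (W = -1 - 1*2495 = -1 - 2495 = -2496)
-2080/W + 2728/((((13 - 9)*11 - 2087)/(-1379 - 1464))) = -2080/(-2496) + 2728/((((13 - 9)*11 - 2087)/(-1379 - 1464))) = -2080*(-1/2496) + 2728/(((4*11 - 2087)/(-2843))) = ⅚ + 2728/(((44 - 2087)*(-1/2843))) = ⅚ + 2728/((-2043*(-1/2843))) = ⅚ + 2728/(2043/2843) = ⅚ + 2728*(2843/2043) = ⅚ + 7755704/2043 = 15514813/4086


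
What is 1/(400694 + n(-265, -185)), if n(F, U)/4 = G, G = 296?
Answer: 1/401878 ≈ 2.4883e-6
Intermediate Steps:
n(F, U) = 1184 (n(F, U) = 4*296 = 1184)
1/(400694 + n(-265, -185)) = 1/(400694 + 1184) = 1/401878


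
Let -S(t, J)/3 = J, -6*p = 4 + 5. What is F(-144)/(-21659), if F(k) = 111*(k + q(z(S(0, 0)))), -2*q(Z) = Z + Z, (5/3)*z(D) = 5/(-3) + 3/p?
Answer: 78699/108295 ≈ 0.72671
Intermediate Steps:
p = -3/2 (p = -(4 + 5)/6 = -⅙*9 = -3/2 ≈ -1.5000)
S(t, J) = -3*J
z(D) = -11/5 (z(D) = 3*(5/(-3) + 3/(-3/2))/5 = 3*(5*(-⅓) + 3*(-⅔))/5 = 3*(-5/3 - 2)/5 = (⅗)*(-11/3) = -11/5)
q(Z) = -Z (q(Z) = -(Z + Z)/2 = -Z)
F(k) = 1221/5 + 111*k (F(k) = 111*(k - 1*(-11/5)) = 111*(k + 11/5) = 111*(11/5 + k) = 1221/5 + 111*k)
F(-144)/(-21659) = (1221/5 + 111*(-144))/(-21659) = (1221/5 - 15984)*(-1/21659) = -78699/5*(-1/21659) = 78699/108295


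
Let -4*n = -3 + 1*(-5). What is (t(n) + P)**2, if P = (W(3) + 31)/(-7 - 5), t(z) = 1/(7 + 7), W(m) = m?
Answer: 3364/441 ≈ 7.6281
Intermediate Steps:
n = 2 (n = -(-3 + 1*(-5))/4 = -(-3 - 5)/4 = -1/4*(-8) = 2)
t(z) = 1/14
P = -17/6 (P = (3 + 31)/(-7 - 5) = 34/(-12) = 34*(-1/12) = -17/6 ≈ -2.8333)
(t(n) + P)**2 = (1/14 - 17/6)**2 = (-58/21)**2 = 3364/441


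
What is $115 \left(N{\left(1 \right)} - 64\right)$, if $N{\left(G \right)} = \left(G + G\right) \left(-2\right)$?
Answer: $-7820$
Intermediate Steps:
$N{\left(G \right)} = - 4 G$ ($N{\left(G \right)} = 2 G \left(-2\right) = - 4 G$)
$115 \left(N{\left(1 \right)} - 64\right) = 115 \left(\left(-4\right) 1 - 64\right) = 115 \left(-4 - 64\right) = 115 \left(-68\right) = -7820$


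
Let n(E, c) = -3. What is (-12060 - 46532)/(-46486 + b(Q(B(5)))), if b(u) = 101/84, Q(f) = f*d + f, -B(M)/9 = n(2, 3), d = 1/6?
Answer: 4921728/3904723 ≈ 1.2605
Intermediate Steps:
d = 1/6 (d = 1*(1/6) = 1/6 ≈ 0.16667)
B(M) = 27 (B(M) = -9*(-3) = 27)
Q(f) = 7*f/6 (Q(f) = f*(1/6) + f = f/6 + f = 7*f/6)
b(u) = 101/84 (b(u) = 101*(1/84) = 101/84)
(-12060 - 46532)/(-46486 + b(Q(B(5)))) = (-12060 - 46532)/(-46486 + 101/84) = -58592/(-3904723/84) = -58592*(-84/3904723) = 4921728/3904723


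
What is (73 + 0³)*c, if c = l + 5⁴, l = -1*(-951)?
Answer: 115048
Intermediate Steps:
l = 951
c = 1576 (c = 951 + 5⁴ = 951 + 625 = 1576)
(73 + 0³)*c = (73 + 0³)*1576 = (73 + 0)*1576 = 73*1576 = 115048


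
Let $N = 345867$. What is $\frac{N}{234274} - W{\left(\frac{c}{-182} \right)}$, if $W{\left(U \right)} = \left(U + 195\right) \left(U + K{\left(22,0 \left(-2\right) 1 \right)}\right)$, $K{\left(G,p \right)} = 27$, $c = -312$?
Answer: $- \frac{64824707415}{11479426} \approx -5647.0$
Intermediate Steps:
$W{\left(U \right)} = \left(27 + U\right) \left(195 + U\right)$ ($W{\left(U \right)} = \left(U + 195\right) \left(U + 27\right) = \left(195 + U\right) \left(27 + U\right) = \left(27 + U\right) \left(195 + U\right)$)
$\frac{N}{234274} - W{\left(\frac{c}{-182} \right)} = \frac{345867}{234274} - \left(5265 + \left(- \frac{312}{-182}\right)^{2} + 222 \left(- \frac{312}{-182}\right)\right) = 345867 \cdot \frac{1}{234274} - \left(5265 + \left(\left(-312\right) \left(- \frac{1}{182}\right)\right)^{2} + 222 \left(\left(-312\right) \left(- \frac{1}{182}\right)\right)\right) = \frac{345867}{234274} - \left(5265 + \left(\frac{12}{7}\right)^{2} + 222 \cdot \frac{12}{7}\right) = \frac{345867}{234274} - \left(5265 + \frac{144}{49} + \frac{2664}{7}\right) = \frac{345867}{234274} - \frac{276777}{49} = - \frac{64824707415}{11479426}$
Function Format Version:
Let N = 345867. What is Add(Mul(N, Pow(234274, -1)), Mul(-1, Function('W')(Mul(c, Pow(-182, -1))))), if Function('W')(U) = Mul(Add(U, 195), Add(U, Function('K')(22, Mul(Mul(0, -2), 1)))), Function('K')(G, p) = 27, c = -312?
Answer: Rational(-64824707415, 11479426) ≈ -5647.0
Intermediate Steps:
Function('W')(U) = Mul(Add(27, U), Add(195, U)) (Function('W')(U) = Mul(Add(U, 195), Add(U, 27)) = Mul(Add(195, U), Add(27, U)) = Mul(Add(27, U), Add(195, U)))
Add(Mul(N, Pow(234274, -1)), Mul(-1, Function('W')(Mul(c, Pow(-182, -1))))) = Add(Mul(345867, Pow(234274, -1)), Mul(-1, Add(5265, Pow(Mul(-312, Pow(-182, -1)), 2), Mul(222, Mul(-312, Pow(-182, -1)))))) = Add(Mul(345867, Rational(1, 234274)), Mul(-1, Add(5265, Pow(Mul(-312, Rational(-1, 182)), 2), Mul(222, Mul(-312, Rational(-1, 182)))))) = Add(Rational(345867, 234274), Mul(-1, Add(5265, Pow(Rational(12, 7), 2), Mul(222, Rational(12, 7))))) = Add(Rational(345867, 234274), Mul(-1, Add(5265, Rational(144, 49), Rational(2664, 7)))) = Add(Rational(345867, 234274), Mul(-1, Rational(276777, 49))) = Add(Rational(345867, 234274), Rational(-276777, 49)) = Rational(-64824707415, 11479426)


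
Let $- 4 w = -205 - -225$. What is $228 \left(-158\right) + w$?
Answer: $-36029$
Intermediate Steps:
$w = -5$ ($w = - \frac{-205 - -225}{4} = - \frac{-205 + 225}{4} = \left(- \frac{1}{4}\right) 20 = -5$)
$228 \left(-158\right) + w = 228 \left(-158\right) - 5 = -36024 - 5 = -36029$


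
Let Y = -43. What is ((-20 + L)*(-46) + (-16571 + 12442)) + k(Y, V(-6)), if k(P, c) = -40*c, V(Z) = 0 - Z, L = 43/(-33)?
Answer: -111839/33 ≈ -3389.1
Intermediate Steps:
L = -43/33 (L = 43*(-1/33) = -43/33 ≈ -1.3030)
V(Z) = -Z
((-20 + L)*(-46) + (-16571 + 12442)) + k(Y, V(-6)) = ((-20 - 43/33)*(-46) + (-16571 + 12442)) - (-40)*(-6) = (-703/33*(-46) - 4129) - 40*6 = (32338/33 - 4129) - 240 = -103919/33 - 240 = -111839/33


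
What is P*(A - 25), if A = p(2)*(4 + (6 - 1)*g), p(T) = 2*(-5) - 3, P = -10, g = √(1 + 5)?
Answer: 770 + 650*√6 ≈ 2362.2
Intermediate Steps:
g = √6 ≈ 2.4495
p(T) = -13 (p(T) = -10 - 3 = -13)
A = -52 - 65*√6 (A = -13*(4 + (6 - 1)*√6) = -13*(4 + 5*√6) = -52 - 65*√6 ≈ -211.22)
P*(A - 25) = -10*((-52 - 65*√6) - 25) = -10*(-77 - 65*√6) = 770 + 650*√6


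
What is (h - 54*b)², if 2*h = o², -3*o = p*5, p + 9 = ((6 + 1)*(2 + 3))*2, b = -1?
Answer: 8835436009/324 ≈ 2.7270e+7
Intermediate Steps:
p = 61 (p = -9 + ((6 + 1)*(2 + 3))*2 = -9 + (7*5)*2 = -9 + 35*2 = -9 + 70 = 61)
o = -305/3 (o = -61*5/3 = -⅓*305 = -305/3 ≈ -101.67)
h = 93025/18 (h = (-305/3)²/2 = (½)*(93025/9) = 93025/18 ≈ 5168.1)
(h - 54*b)² = (93025/18 - 54*(-1))² = (93025/18 + 54)² = (93997/18)² = 8835436009/324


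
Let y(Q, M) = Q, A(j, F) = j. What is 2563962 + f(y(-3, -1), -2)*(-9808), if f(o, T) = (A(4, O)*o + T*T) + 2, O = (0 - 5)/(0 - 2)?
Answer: 2622810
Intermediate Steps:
O = 5/2 (O = -5/(-2) = -5*(-½) = 5/2 ≈ 2.5000)
f(o, T) = 2 + T² + 4*o (f(o, T) = (4*o + T*T) + 2 = (4*o + T²) + 2 = (T² + 4*o) + 2 = 2 + T² + 4*o)
2563962 + f(y(-3, -1), -2)*(-9808) = 2563962 + (2 + (-2)² + 4*(-3))*(-9808) = 2563962 + (2 + 4 - 12)*(-9808) = 2563962 - 6*(-9808) = 2563962 + 58848 = 2622810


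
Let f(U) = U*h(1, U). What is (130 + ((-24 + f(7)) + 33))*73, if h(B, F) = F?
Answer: 13724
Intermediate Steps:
f(U) = U² (f(U) = U*U = U²)
(130 + ((-24 + f(7)) + 33))*73 = (130 + ((-24 + 7²) + 33))*73 = (130 + ((-24 + 49) + 33))*73 = (130 + (25 + 33))*73 = (130 + 58)*73 = 188*73 = 13724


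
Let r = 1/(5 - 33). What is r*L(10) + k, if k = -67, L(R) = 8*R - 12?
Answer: -486/7 ≈ -69.429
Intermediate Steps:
L(R) = -12 + 8*R
r = -1/28 (r = 1/(-28) = -1/28 ≈ -0.035714)
r*L(10) + k = -(-12 + 8*10)/28 - 67 = -(-12 + 80)/28 - 67 = -1/28*68 - 67 = -17/7 - 67 = -486/7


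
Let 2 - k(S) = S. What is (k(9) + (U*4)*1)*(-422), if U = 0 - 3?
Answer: 8018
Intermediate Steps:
U = -3
k(S) = 2 - S
(k(9) + (U*4)*1)*(-422) = ((2 - 1*9) - 3*4*1)*(-422) = ((2 - 9) - 12*1)*(-422) = (-7 - 12)*(-422) = -19*(-422) = 8018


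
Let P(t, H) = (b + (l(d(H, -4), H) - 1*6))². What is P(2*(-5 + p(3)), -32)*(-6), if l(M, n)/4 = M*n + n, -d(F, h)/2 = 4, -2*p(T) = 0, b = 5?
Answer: -4806150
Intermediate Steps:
p(T) = 0 (p(T) = -½*0 = 0)
d(F, h) = -8 (d(F, h) = -2*4 = -8)
l(M, n) = 4*n + 4*M*n (l(M, n) = 4*(M*n + n) = 4*(n + M*n) = 4*n + 4*M*n)
P(t, H) = (-1 - 28*H)² (P(t, H) = (5 + (4*H*(1 - 8) - 1*6))² = (5 + (4*H*(-7) - 6))² = (5 + (-28*H - 6))² = (5 + (-6 - 28*H))² = (-1 - 28*H)²)
P(2*(-5 + p(3)), -32)*(-6) = (1 + 28*(-32))²*(-6) = (1 - 896)²*(-6) = (-895)²*(-6) = 801025*(-6) = -4806150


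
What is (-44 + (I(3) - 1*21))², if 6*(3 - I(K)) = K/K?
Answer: 139129/36 ≈ 3864.7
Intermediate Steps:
I(K) = 17/6 (I(K) = 3 - K/(6*K) = 3 - ⅙*1 = 3 - ⅙ = 17/6)
(-44 + (I(3) - 1*21))² = (-44 + (17/6 - 1*21))² = (-44 + (17/6 - 21))² = (-44 - 109/6)² = (-373/6)² = 139129/36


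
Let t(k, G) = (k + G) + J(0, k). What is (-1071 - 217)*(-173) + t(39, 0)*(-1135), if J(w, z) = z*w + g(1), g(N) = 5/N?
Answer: 172884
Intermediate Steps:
J(w, z) = 5 + w*z (J(w, z) = z*w + 5/1 = w*z + 5*1 = w*z + 5 = 5 + w*z)
t(k, G) = 5 + G + k (t(k, G) = (k + G) + (5 + 0*k) = (G + k) + (5 + 0) = (G + k) + 5 = 5 + G + k)
(-1071 - 217)*(-173) + t(39, 0)*(-1135) = (-1071 - 217)*(-173) + (5 + 0 + 39)*(-1135) = -1288*(-173) + 44*(-1135) = 222824 - 49940 = 172884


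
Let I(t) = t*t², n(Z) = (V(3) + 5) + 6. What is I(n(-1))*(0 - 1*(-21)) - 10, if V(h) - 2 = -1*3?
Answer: 20990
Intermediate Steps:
V(h) = -1 (V(h) = 2 - 1*3 = 2 - 3 = -1)
n(Z) = 10 (n(Z) = (-1 + 5) + 6 = 4 + 6 = 10)
I(t) = t³
I(n(-1))*(0 - 1*(-21)) - 10 = 10³*(0 - 1*(-21)) - 10 = 1000*(0 + 21) - 10 = 1000*21 - 10 = 21000 - 10 = 20990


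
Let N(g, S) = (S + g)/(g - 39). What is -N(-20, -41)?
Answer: -61/59 ≈ -1.0339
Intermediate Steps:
N(g, S) = (S + g)/(-39 + g)
-N(-20, -41) = -(-41 - 20)/(-39 - 20) = -(-61)/(-59) = -(-1)*(-61)/59 = -1*61/59 = -61/59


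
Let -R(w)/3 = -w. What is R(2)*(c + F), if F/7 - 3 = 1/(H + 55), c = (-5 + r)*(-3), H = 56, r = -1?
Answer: 8672/37 ≈ 234.38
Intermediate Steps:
R(w) = 3*w (R(w) = -(-3)*w = 3*w)
c = 18 (c = (-5 - 1)*(-3) = -6*(-3) = 18)
F = 2338/111 (F = 21 + 7/(56 + 55) = 21 + 7/111 = 2338/111 ≈ 21.063)
R(2)*(c + F) = (3*2)*(18 + 2338/111) = 6*(4336/111) = 8672/37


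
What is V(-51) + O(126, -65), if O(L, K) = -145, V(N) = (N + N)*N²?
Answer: -265447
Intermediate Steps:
V(N) = 2*N³ (V(N) = (2*N)*N² = 2*N³)
V(-51) + O(126, -65) = 2*(-51)³ - 145 = 2*(-132651) - 145 = -265302 - 145 = -265447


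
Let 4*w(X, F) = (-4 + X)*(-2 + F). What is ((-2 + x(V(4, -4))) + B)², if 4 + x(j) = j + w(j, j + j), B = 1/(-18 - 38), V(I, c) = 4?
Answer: 12769/3136 ≈ 4.0717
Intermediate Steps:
B = -1/56 (B = 1/(-56) = -1/56 ≈ -0.017857)
w(X, F) = (-4 + X)*(-2 + F)/4 (w(X, F) = ((-4 + X)*(-2 + F))/4 = (-4 + X)*(-2 + F)/4)
x(j) = -2 + j²/2 - 3*j/2 (x(j) = -4 + (j + (2 - (j + j) - j/2 + (j + j)*j/4)) = -4 + (j + (2 - 2*j - j/2 + (2*j)*j/4)) = -4 + (j + (2 - 2*j - j/2 + j²/2)) = -4 + (j + (2 + j²/2 - 5*j/2)) = -4 + (2 + j²/2 - 3*j/2) = -2 + j²/2 - 3*j/2)
((-2 + x(V(4, -4))) + B)² = ((-2 + (-2 + (½)*4² - 3/2*4)) - 1/56)² = ((-2 + (-2 + (½)*16 - 6)) - 1/56)² = ((-2 + (-2 + 8 - 6)) - 1/56)² = ((-2 + 0) - 1/56)² = (-2 - 1/56)² = (-113/56)² = 12769/3136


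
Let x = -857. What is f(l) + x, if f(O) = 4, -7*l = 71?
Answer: -853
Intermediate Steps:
l = -71/7 (l = -⅐*71 = -71/7 ≈ -10.143)
f(l) + x = 4 - 857 = -853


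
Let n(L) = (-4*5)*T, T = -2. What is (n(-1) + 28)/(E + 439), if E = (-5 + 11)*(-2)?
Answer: 68/427 ≈ 0.15925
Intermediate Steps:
E = -12 (E = 6*(-2) = -12)
n(L) = 40 (n(L) = -4*5*(-2) = -20*(-2) = 40)
(n(-1) + 28)/(E + 439) = (40 + 28)/(-12 + 439) = 68/427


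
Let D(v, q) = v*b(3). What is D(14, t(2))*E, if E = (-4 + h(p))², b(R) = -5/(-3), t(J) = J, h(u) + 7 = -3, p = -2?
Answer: 13720/3 ≈ 4573.3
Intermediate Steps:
h(u) = -10 (h(u) = -7 - 3 = -10)
b(R) = 5/3 (b(R) = -5*(-⅓) = 5/3)
D(v, q) = 5*v/3 (D(v, q) = v*(5/3) = 5*v/3)
E = 196 (E = (-4 - 10)² = (-14)² = 196)
D(14, t(2))*E = ((5/3)*14)*196 = (70/3)*196 = 13720/3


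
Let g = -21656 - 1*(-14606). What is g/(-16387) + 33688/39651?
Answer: 831584806/649760937 ≈ 1.2798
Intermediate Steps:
g = -7050 (g = -21656 + 14606 = -7050)
g/(-16387) + 33688/39651 = -7050/(-16387) + 33688/39651 = -7050*(-1/16387) + 33688*(1/39651) = 7050/16387 + 33688/39651 = 831584806/649760937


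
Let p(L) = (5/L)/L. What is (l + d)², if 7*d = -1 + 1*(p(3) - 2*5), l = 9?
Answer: 223729/3969 ≈ 56.369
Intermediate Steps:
p(L) = 5/L²
d = -94/63 (d = (-1 + 1*(5/3² - 2*5))/7 = (-1 + 1*(5*(⅑) - 10))/7 = (-1 + 1*(5/9 - 10))/7 = (-1 + 1*(-85/9))/7 = (-1 - 85/9)/7 = (⅐)*(-94/9) = -94/63 ≈ -1.4921)
(l + d)² = (9 - 94/63)² = (473/63)² = 223729/3969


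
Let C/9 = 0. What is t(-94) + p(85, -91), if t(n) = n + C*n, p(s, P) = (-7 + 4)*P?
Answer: 179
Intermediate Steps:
C = 0 (C = 9*0 = 0)
p(s, P) = -3*P
t(n) = n (t(n) = n + 0*n = n + 0 = n)
t(-94) + p(85, -91) = -94 - 3*(-91) = -94 + 273 = 179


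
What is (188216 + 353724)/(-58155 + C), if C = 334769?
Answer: 270970/138307 ≈ 1.9592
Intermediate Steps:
(188216 + 353724)/(-58155 + C) = (188216 + 353724)/(-58155 + 334769) = 541940/276614 = 541940*(1/276614) = 270970/138307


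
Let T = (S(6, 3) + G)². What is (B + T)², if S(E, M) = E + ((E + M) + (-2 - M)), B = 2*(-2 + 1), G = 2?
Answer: 20164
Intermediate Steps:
B = -2 (B = 2*(-1) = -2)
S(E, M) = -2 + 2*E (S(E, M) = E + (-2 + E) = -2 + 2*E)
T = 144 (T = ((-2 + 2*6) + 2)² = ((-2 + 12) + 2)² = (10 + 2)² = 12² = 144)
(B + T)² = (-2 + 144)² = 142² = 20164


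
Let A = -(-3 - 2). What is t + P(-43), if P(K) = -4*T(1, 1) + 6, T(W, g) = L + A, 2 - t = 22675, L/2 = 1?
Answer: -22695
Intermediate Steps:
L = 2 (L = 2*1 = 2)
t = -22673 (t = 2 - 1*22675 = 2 - 22675 = -22673)
A = 5 (A = -1*(-5) = 5)
T(W, g) = 7 (T(W, g) = 2 + 5 = 7)
P(K) = -22 (P(K) = -4*7 + 6 = -28 + 6 = -22)
t + P(-43) = -22673 - 22 = -22695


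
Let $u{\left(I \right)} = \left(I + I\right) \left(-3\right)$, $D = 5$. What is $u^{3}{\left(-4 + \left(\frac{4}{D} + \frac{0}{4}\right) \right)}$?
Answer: $\frac{884736}{125} \approx 7077.9$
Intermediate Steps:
$u{\left(I \right)} = - 6 I$ ($u{\left(I \right)} = 2 I \left(-3\right) = - 6 I$)
$u^{3}{\left(-4 + \left(\frac{4}{D} + \frac{0}{4}\right) \right)} = \left(- 6 \left(-4 + \left(\frac{4}{5} + \frac{0}{4}\right)\right)\right)^{3} = \left(- 6 \left(-4 + \left(4 \cdot \frac{1}{5} + 0 \cdot \frac{1}{4}\right)\right)\right)^{3} = \left(- 6 \left(-4 + \left(\frac{4}{5} + 0\right)\right)\right)^{3} = \left(- 6 \left(-4 + \frac{4}{5}\right)\right)^{3} = \left(\left(-6\right) \left(- \frac{16}{5}\right)\right)^{3} = \left(\frac{96}{5}\right)^{3} = \frac{884736}{125}$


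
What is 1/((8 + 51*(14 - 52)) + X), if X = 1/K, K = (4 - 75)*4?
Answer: -284/548121 ≈ -0.00051813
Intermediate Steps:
K = -284 (K = -71*4 = -284)
X = -1/284 (X = 1/(-284) = -1/284 ≈ -0.0035211)
1/((8 + 51*(14 - 52)) + X) = 1/((8 + 51*(14 - 52)) - 1/284) = 1/((8 + 51*(-38)) - 1/284) = 1/((8 - 1938) - 1/284) = 1/(-1930 - 1/284) = 1/(-548121/284) = -284/548121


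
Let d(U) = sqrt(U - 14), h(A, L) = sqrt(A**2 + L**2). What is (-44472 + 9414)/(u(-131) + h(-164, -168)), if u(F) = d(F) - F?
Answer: -35058/(131 + 4*sqrt(3445) + I*sqrt(145)) ≈ -95.742 + 3.1519*I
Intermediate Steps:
d(U) = sqrt(-14 + U)
u(F) = sqrt(-14 + F) - F
(-44472 + 9414)/(u(-131) + h(-164, -168)) = (-44472 + 9414)/((sqrt(-14 - 131) - 1*(-131)) + sqrt((-164)**2 + (-168)**2)) = -35058/((sqrt(-145) + 131) + sqrt(26896 + 28224)) = -35058/((I*sqrt(145) + 131) + sqrt(55120)) = -35058/((131 + I*sqrt(145)) + 4*sqrt(3445)) = -35058/(131 + 4*sqrt(3445) + I*sqrt(145))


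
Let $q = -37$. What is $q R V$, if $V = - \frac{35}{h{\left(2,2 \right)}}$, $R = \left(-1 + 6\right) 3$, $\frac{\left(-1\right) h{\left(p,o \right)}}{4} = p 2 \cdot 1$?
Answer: $- \frac{19425}{16} \approx -1214.1$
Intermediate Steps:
$h{\left(p,o \right)} = - 8 p$ ($h{\left(p,o \right)} = - 4 p 2 \cdot 1 = - 4 \cdot 2 p 1 = - 4 \cdot 2 p = - 8 p$)
$R = 15$ ($R = 5 \cdot 3 = 15$)
$V = \frac{35}{16}$ ($V = - \frac{35}{\left(-8\right) 2} = - \frac{35}{-16} = \left(-35\right) \left(- \frac{1}{16}\right) = \frac{35}{16} \approx 2.1875$)
$q R V = \left(-37\right) 15 \cdot \frac{35}{16} = \left(-555\right) \frac{35}{16} = - \frac{19425}{16}$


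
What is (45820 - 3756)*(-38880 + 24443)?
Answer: -607277968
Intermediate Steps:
(45820 - 3756)*(-38880 + 24443) = 42064*(-14437) = -607277968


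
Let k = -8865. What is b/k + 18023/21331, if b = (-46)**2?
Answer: 114637499/189099315 ≈ 0.60623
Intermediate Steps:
b = 2116
b/k + 18023/21331 = 2116/(-8865) + 18023/21331 = 2116*(-1/8865) + 18023*(1/21331) = -2116/8865 + 18023/21331 = 114637499/189099315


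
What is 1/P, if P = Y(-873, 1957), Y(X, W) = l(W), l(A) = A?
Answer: 1/1957 ≈ 0.00051099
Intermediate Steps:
Y(X, W) = W
P = 1957
1/P = 1/1957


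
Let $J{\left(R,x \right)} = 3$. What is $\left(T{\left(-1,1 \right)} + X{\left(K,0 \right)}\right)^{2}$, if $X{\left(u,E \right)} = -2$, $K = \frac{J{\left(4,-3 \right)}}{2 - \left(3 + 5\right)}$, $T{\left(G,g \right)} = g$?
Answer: $1$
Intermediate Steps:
$K = - \frac{1}{2}$ ($K = \frac{3}{2 - \left(3 + 5\right)} = \frac{3}{2 - 8} = \frac{3}{-6} = 3 \left(- \frac{1}{6}\right) = - \frac{1}{2} \approx -0.5$)
$\left(T{\left(-1,1 \right)} + X{\left(K,0 \right)}\right)^{2} = \left(1 - 2\right)^{2} = \left(-1\right)^{2} = 1$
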